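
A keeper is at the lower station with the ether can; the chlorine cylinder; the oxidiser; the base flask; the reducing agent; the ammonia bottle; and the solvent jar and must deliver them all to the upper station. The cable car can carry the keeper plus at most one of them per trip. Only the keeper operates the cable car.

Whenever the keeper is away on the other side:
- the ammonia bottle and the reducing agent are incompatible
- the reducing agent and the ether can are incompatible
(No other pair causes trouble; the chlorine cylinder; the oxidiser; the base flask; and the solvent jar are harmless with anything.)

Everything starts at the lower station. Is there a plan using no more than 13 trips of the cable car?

Counting alone: the keeper can take at most 1 across per trip to the upper station, so moving all 7 needs at least 7 loaded trips out, with a return between consecutive ones — at least 13 crossings.
The safety rule pushes this higher. Following every safe sequence of crossings, the most of the 7 that can be at the upper station as the cable car arrives there on crossing 13 is 6 — never all 7.
So the move cannot be finished within 13 crossings. (The shortest complete plan takes 15:)
1. Keeper goes to the upper station with the reducing agent.  [the lower station: the ammonia bottle, the base flask, the chlorine cylinder, the ether can, the oxidiser, the solvent jar | the upper station: the reducing agent]
2. Keeper goes back to the lower station alone.  [the lower station: the ammonia bottle, the base flask, the chlorine cylinder, the ether can, the oxidiser, the solvent jar | the upper station: the reducing agent]
3. Keeper goes to the upper station with the ether can.  [the lower station: the ammonia bottle, the base flask, the chlorine cylinder, the oxidiser, the solvent jar | the upper station: the ether can, the reducing agent]
4. Keeper goes back to the lower station with the reducing agent.  [the lower station: the ammonia bottle, the base flask, the chlorine cylinder, the oxidiser, the reducing agent, the solvent jar | the upper station: the ether can]
5. Keeper goes to the upper station with the ammonia bottle.  [the lower station: the base flask, the chlorine cylinder, the oxidiser, the reducing agent, the solvent jar | the upper station: the ammonia bottle, the ether can]
6. Keeper goes back to the lower station alone.  [the lower station: the base flask, the chlorine cylinder, the oxidiser, the reducing agent, the solvent jar | the upper station: the ammonia bottle, the ether can]
7. Keeper goes to the upper station with the chlorine cylinder.  [the lower station: the base flask, the oxidiser, the reducing agent, the solvent jar | the upper station: the ammonia bottle, the chlorine cylinder, the ether can]
8. Keeper goes back to the lower station alone.  [the lower station: the base flask, the oxidiser, the reducing agent, the solvent jar | the upper station: the ammonia bottle, the chlorine cylinder, the ether can]
9. Keeper goes to the upper station with the oxidiser.  [the lower station: the base flask, the reducing agent, the solvent jar | the upper station: the ammonia bottle, the chlorine cylinder, the ether can, the oxidiser]
10. Keeper goes back to the lower station alone.  [the lower station: the base flask, the reducing agent, the solvent jar | the upper station: the ammonia bottle, the chlorine cylinder, the ether can, the oxidiser]
11. Keeper goes to the upper station with the base flask.  [the lower station: the reducing agent, the solvent jar | the upper station: the ammonia bottle, the base flask, the chlorine cylinder, the ether can, the oxidiser]
12. Keeper goes back to the lower station alone.  [the lower station: the reducing agent, the solvent jar | the upper station: the ammonia bottle, the base flask, the chlorine cylinder, the ether can, the oxidiser]
13. Keeper goes to the upper station with the solvent jar.  [the lower station: the reducing agent | the upper station: the ammonia bottle, the base flask, the chlorine cylinder, the ether can, the oxidiser, the solvent jar]
14. Keeper goes back to the lower station alone.  [the lower station: the reducing agent | the upper station: the ammonia bottle, the base flask, the chlorine cylinder, the ether can, the oxidiser, the solvent jar]
15. Keeper goes to the upper station with the reducing agent.  [the lower station: — | the upper station: the ammonia bottle, the base flask, the chlorine cylinder, the ether can, the oxidiser, the reducing agent, the solvent jar]

No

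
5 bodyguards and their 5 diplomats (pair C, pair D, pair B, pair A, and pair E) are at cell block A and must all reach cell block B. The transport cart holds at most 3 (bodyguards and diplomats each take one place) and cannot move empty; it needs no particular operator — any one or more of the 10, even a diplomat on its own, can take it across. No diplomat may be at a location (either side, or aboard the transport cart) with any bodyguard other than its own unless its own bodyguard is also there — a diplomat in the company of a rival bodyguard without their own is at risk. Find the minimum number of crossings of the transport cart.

11

Counting alone: each trip to cell block B takes at most 3 across and each return brings at least 1 back, so after t trips out (and t−1 returns) at most 3t − (t−1) of the 10 are across; that first reaches 10 at t = 5, so at least 9 crossings are needed.
The safety rule pushes this higher. Following every safe sequence of crossings, the most of the 10 that can be at cell block B as the transport cart arrives there on crossing 9 is 9 — never all 10.
So no plan with fewer than 11 crossings exists, and this one achieves 11:
1. bodyguard C and diplomat C cross → cell block B.
2. bodyguard C crosses ← cell block A.
3. diplomat A, diplomat B, and diplomat D cross → cell block B.
4. diplomat C crosses ← cell block A.
5. bodyguard A, bodyguard B, and bodyguard D cross → cell block B.
6. bodyguard D and diplomat D cross ← cell block A.
7. bodyguard C, bodyguard D, and bodyguard E cross → cell block B.
8. diplomat B crosses ← cell block A.
9. diplomat C and diplomat D cross → cell block B.
10. diplomat C crosses ← cell block A.
11. diplomat B, diplomat C, and diplomat E cross → cell block B.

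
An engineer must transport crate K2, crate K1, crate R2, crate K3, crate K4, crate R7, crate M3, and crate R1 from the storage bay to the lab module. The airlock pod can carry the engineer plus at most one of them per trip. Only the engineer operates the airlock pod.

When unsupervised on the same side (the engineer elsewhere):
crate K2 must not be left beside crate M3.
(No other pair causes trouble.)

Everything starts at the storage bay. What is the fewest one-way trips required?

Counting alone: the engineer can take at most 1 across per trip to the lab module, so moving all 8 needs at least 8 loaded trips out, with a return between consecutive ones — at least 15 crossings.
The plan below uses exactly 15 crossings, so it is optimal:
1. Engineer goes to the lab module with crate K2.  [the storage bay: crate K1, crate K3, crate K4, crate M3, crate R1, crate R2, crate R7 | the lab module: crate K2]
2. Engineer goes back to the storage bay alone.  [the storage bay: crate K1, crate K3, crate K4, crate M3, crate R1, crate R2, crate R7 | the lab module: crate K2]
3. Engineer goes to the lab module with crate K1.  [the storage bay: crate K3, crate K4, crate M3, crate R1, crate R2, crate R7 | the lab module: crate K1, crate K2]
4. Engineer goes back to the storage bay alone.  [the storage bay: crate K3, crate K4, crate M3, crate R1, crate R2, crate R7 | the lab module: crate K1, crate K2]
5. Engineer goes to the lab module with crate R2.  [the storage bay: crate K3, crate K4, crate M3, crate R1, crate R7 | the lab module: crate K1, crate K2, crate R2]
6. Engineer goes back to the storage bay alone.  [the storage bay: crate K3, crate K4, crate M3, crate R1, crate R7 | the lab module: crate K1, crate K2, crate R2]
7. Engineer goes to the lab module with crate K3.  [the storage bay: crate K4, crate M3, crate R1, crate R7 | the lab module: crate K1, crate K2, crate K3, crate R2]
8. Engineer goes back to the storage bay alone.  [the storage bay: crate K4, crate M3, crate R1, crate R7 | the lab module: crate K1, crate K2, crate K3, crate R2]
9. Engineer goes to the lab module with crate K4.  [the storage bay: crate M3, crate R1, crate R7 | the lab module: crate K1, crate K2, crate K3, crate K4, crate R2]
10. Engineer goes back to the storage bay alone.  [the storage bay: crate M3, crate R1, crate R7 | the lab module: crate K1, crate K2, crate K3, crate K4, crate R2]
11. Engineer goes to the lab module with crate R7.  [the storage bay: crate M3, crate R1 | the lab module: crate K1, crate K2, crate K3, crate K4, crate R2, crate R7]
12. Engineer goes back to the storage bay alone.  [the storage bay: crate M3, crate R1 | the lab module: crate K1, crate K2, crate K3, crate K4, crate R2, crate R7]
13. Engineer goes to the lab module with crate R1.  [the storage bay: crate M3 | the lab module: crate K1, crate K2, crate K3, crate K4, crate R1, crate R2, crate R7]
14. Engineer goes back to the storage bay alone.  [the storage bay: crate M3 | the lab module: crate K1, crate K2, crate K3, crate K4, crate R1, crate R2, crate R7]
15. Engineer goes to the lab module with crate M3.  [the storage bay: — | the lab module: crate K1, crate K2, crate K3, crate K4, crate M3, crate R1, crate R2, crate R7]

15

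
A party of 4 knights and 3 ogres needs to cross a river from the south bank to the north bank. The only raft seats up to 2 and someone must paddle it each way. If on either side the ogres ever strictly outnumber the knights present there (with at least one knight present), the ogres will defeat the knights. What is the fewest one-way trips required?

11

Counting alone: each trip to the north bank takes at most 2 across and each return brings at least 1 back, so after t trips out (and t−1 returns) at most 2t − (t−1) of the 7 are across; that first reaches 7 at t = 6, so at least 11 crossings are needed.
The plan below uses exactly 11 crossings, so it is optimal:
1. 2 ogres → the north bank.  (the south bank: 4K 1O; the north bank: 0K 2O)
2. 1 ogre ← the south bank.  (the south bank: 4K 2O; the north bank: 0K 1O)
3. 2 ogres → the north bank.  (the south bank: 4K 0O; the north bank: 0K 3O)
4. 1 ogre ← the south bank.  (the south bank: 4K 1O; the north bank: 0K 2O)
5. 2 knights → the north bank.  (the south bank: 2K 1O; the north bank: 2K 2O)
6. 1 ogre ← the south bank.  (the south bank: 2K 2O; the north bank: 2K 1O)
7. 1 knight and 1 ogre → the north bank.  (the south bank: 1K 1O; the north bank: 3K 2O)
8. 1 knight ← the south bank.  (the south bank: 2K 1O; the north bank: 2K 2O)
9. 1 knight and 1 ogre → the north bank.  (the south bank: 1K 0O; the north bank: 3K 3O)
10. 1 ogre ← the south bank.  (the south bank: 1K 1O; the north bank: 3K 2O)
11. 1 knight and 1 ogre → the north bank.  (the south bank: 0K 0O; the north bank: 4K 3O)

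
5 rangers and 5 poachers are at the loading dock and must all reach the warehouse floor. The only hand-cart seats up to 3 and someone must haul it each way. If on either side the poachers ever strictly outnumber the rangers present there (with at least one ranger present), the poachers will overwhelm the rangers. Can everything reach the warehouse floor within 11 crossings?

Yes

Yes — this plan uses 11 crossings (≤ 11):
1. 2 poachers → the warehouse floor.  (the loading dock: 5R 3P; the warehouse floor: 0R 2P)
2. 1 poacher ← the loading dock.  (the loading dock: 5R 4P; the warehouse floor: 0R 1P)
3. 3 poachers → the warehouse floor.  (the loading dock: 5R 1P; the warehouse floor: 0R 4P)
4. 1 poacher ← the loading dock.  (the loading dock: 5R 2P; the warehouse floor: 0R 3P)
5. 3 rangers → the warehouse floor.  (the loading dock: 2R 2P; the warehouse floor: 3R 3P)
6. 1 ranger and 1 poacher ← the loading dock.  (the loading dock: 3R 3P; the warehouse floor: 2R 2P)
7. 3 rangers → the warehouse floor.  (the loading dock: 0R 3P; the warehouse floor: 5R 2P)
8. 1 poacher ← the loading dock.  (the loading dock: 0R 4P; the warehouse floor: 5R 1P)
9. 2 poachers → the warehouse floor.  (the loading dock: 0R 2P; the warehouse floor: 5R 3P)
10. 1 poacher ← the loading dock.  (the loading dock: 0R 3P; the warehouse floor: 5R 2P)
11. 3 poachers → the warehouse floor.  (the loading dock: 0R 0P; the warehouse floor: 5R 5P)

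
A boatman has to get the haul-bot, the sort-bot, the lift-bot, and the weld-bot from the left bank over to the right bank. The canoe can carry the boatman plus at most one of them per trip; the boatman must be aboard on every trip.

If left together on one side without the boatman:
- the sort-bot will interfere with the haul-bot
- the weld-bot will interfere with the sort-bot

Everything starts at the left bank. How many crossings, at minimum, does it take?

9

Counting alone: the boatman can take at most 1 across per trip to the right bank, so moving all 4 needs at least 4 loaded trips out, with a return between consecutive ones — at least 7 crossings.
The safety rule pushes this higher. Following every safe sequence of crossings, the most of the 4 that can be at the right bank as the canoe arrives there on crossing 7 is 3 — never all 4.
So no plan with fewer than 9 crossings exists, and this one achieves 9:
1. Boatman goes to the right bank with the sort-bot.  [the left bank: the haul-bot, the lift-bot, the weld-bot | the right bank: the sort-bot]
2. Boatman goes back to the left bank alone.  [the left bank: the haul-bot, the lift-bot, the weld-bot | the right bank: the sort-bot]
3. Boatman goes to the right bank with the haul-bot.  [the left bank: the lift-bot, the weld-bot | the right bank: the haul-bot, the sort-bot]
4. Boatman goes back to the left bank with the sort-bot.  [the left bank: the lift-bot, the sort-bot, the weld-bot | the right bank: the haul-bot]
5. Boatman goes to the right bank with the weld-bot.  [the left bank: the lift-bot, the sort-bot | the right bank: the haul-bot, the weld-bot]
6. Boatman goes back to the left bank alone.  [the left bank: the lift-bot, the sort-bot | the right bank: the haul-bot, the weld-bot]
7. Boatman goes to the right bank with the lift-bot.  [the left bank: the sort-bot | the right bank: the haul-bot, the lift-bot, the weld-bot]
8. Boatman goes back to the left bank alone.  [the left bank: the sort-bot | the right bank: the haul-bot, the lift-bot, the weld-bot]
9. Boatman goes to the right bank with the sort-bot.  [the left bank: — | the right bank: the haul-bot, the lift-bot, the sort-bot, the weld-bot]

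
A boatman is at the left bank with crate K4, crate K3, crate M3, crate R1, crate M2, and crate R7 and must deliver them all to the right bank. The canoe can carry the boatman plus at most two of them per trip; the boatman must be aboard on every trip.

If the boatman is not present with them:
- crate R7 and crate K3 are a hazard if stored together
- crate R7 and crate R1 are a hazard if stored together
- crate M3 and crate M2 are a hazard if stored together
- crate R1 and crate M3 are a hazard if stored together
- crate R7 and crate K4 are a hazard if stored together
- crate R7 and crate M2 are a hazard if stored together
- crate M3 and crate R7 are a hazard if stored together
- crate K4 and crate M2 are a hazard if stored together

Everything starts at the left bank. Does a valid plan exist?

Whatever the first load, the items left behind include a forbidden pair without the boatman. No opening move is safe, so no plan exists.

No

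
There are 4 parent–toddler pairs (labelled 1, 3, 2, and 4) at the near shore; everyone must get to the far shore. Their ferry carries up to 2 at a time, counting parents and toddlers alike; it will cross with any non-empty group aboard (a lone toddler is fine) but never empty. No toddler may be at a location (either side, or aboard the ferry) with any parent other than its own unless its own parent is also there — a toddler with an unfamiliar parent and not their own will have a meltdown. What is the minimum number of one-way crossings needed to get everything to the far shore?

Following every safe sequence of crossings from the start, the most of the 8 that can be at the far shore as the ferry arrives there on crossings 1, 3, 5 is 2, 3, 4 respectively; the best ever achieved is 4 of 8.
From crossing 7 on, no configuration arises that was not already reachable earlier: only 44 distinct safe configurations (who is on which side, and where the ferry is) can ever be reached, none of them has everyone across, and every continuation just revisits them. So no valid plan exists.

impossible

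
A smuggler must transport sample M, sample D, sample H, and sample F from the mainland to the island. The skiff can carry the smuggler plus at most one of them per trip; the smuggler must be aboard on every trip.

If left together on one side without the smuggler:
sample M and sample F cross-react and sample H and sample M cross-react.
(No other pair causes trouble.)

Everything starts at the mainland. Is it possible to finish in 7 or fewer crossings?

Counting alone: the smuggler can take at most 1 across per trip to the island, so moving all 4 needs at least 4 loaded trips out, with a return between consecutive ones — at least 7 crossings.
The safety rule pushes this higher. Following every safe sequence of crossings, the most of the 4 that can be at the island as the skiff arrives there on crossing 7 is 3 — never all 4.
So the move cannot be finished within 7 crossings. (The shortest complete plan takes 9:)
1. Smuggler goes to the island with sample M.
2. Smuggler goes back to the mainland alone.
3. Smuggler goes to the island with sample D.
4. Smuggler goes back to the mainland alone.
5. Smuggler goes to the island with sample H.
6. Smuggler goes back to the mainland with sample M.
7. Smuggler goes to the island with sample F.
8. Smuggler goes back to the mainland alone.
9. Smuggler goes to the island with sample M.

No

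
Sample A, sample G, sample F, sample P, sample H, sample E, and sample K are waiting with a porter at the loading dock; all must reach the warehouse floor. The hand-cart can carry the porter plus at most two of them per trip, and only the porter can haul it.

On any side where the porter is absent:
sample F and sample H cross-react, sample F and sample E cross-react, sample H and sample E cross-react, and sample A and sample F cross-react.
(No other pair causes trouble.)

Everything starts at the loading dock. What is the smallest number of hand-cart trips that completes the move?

11

Counting alone: the porter can take at most 2 across per trip to the warehouse floor, so moving all 7 needs at least 4 loaded trips out, with a return between consecutive ones — at least 7 crossings.
The safety rule pushes this higher. Following every safe sequence of crossings, the most of the 7 that can be at the warehouse floor as the hand-cart arrives there on crossings 7, 9 is 5, 6 respectively — never all 7.
So no plan with fewer than 11 crossings exists, and this one achieves 11:
1. Porter goes to the warehouse floor with sample F and sample H.  [the loading dock: sample A, sample E, sample G, sample K, sample P | the warehouse floor: sample F, sample H]
2. Porter goes back to the loading dock with sample F.  [the loading dock: sample A, sample E, sample F, sample G, sample K, sample P | the warehouse floor: sample H]
3. Porter goes to the warehouse floor with sample A and sample F.  [the loading dock: sample E, sample G, sample K, sample P | the warehouse floor: sample A, sample F, sample H]
4. Porter goes back to the loading dock with sample F.  [the loading dock: sample E, sample F, sample G, sample K, sample P | the warehouse floor: sample A, sample H]
5. Porter goes to the warehouse floor with sample F and sample G.  [the loading dock: sample E, sample K, sample P | the warehouse floor: sample A, sample F, sample G, sample H]
6. Porter goes back to the loading dock with sample F.  [the loading dock: sample E, sample F, sample K, sample P | the warehouse floor: sample A, sample G, sample H]
7. Porter goes to the warehouse floor with sample F and sample P.  [the loading dock: sample E, sample K | the warehouse floor: sample A, sample F, sample G, sample H, sample P]
8. Porter goes back to the loading dock with sample F.  [the loading dock: sample E, sample F, sample K | the warehouse floor: sample A, sample G, sample H, sample P]
9. Porter goes to the warehouse floor with sample F and sample K.  [the loading dock: sample E | the warehouse floor: sample A, sample F, sample G, sample H, sample K, sample P]
10. Porter goes back to the loading dock with sample F.  [the loading dock: sample E, sample F | the warehouse floor: sample A, sample G, sample H, sample K, sample P]
11. Porter goes to the warehouse floor with sample E and sample F.  [the loading dock: — | the warehouse floor: sample A, sample E, sample F, sample G, sample H, sample K, sample P]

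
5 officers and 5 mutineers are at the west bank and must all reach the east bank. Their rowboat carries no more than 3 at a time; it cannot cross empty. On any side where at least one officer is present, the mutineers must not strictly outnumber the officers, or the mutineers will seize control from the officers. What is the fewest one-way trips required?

11

Counting alone: each trip to the east bank takes at most 3 across and each return brings at least 1 back, so after t trips out (and t−1 returns) at most 3t − (t−1) of the 10 are across; that first reaches 10 at t = 5, so at least 9 crossings are needed.
The safety rule pushes this higher. Following every safe sequence of crossings, the most of the 10 that can be at the east bank as the rowboat arrives there on crossing 9 is 9 — never all 10.
So no plan with fewer than 11 crossings exists, and this one achieves 11:
1. 2 mutineers → the east bank.  (the west bank: 5O 3M; the east bank: 0O 2M)
2. 1 mutineer ← the west bank.  (the west bank: 5O 4M; the east bank: 0O 1M)
3. 3 mutineers → the east bank.  (the west bank: 5O 1M; the east bank: 0O 4M)
4. 1 mutineer ← the west bank.  (the west bank: 5O 2M; the east bank: 0O 3M)
5. 3 officers → the east bank.  (the west bank: 2O 2M; the east bank: 3O 3M)
6. 1 officer and 1 mutineer ← the west bank.  (the west bank: 3O 3M; the east bank: 2O 2M)
7. 3 officers → the east bank.  (the west bank: 0O 3M; the east bank: 5O 2M)
8. 1 mutineer ← the west bank.  (the west bank: 0O 4M; the east bank: 5O 1M)
9. 2 mutineers → the east bank.  (the west bank: 0O 2M; the east bank: 5O 3M)
10. 1 mutineer ← the west bank.  (the west bank: 0O 3M; the east bank: 5O 2M)
11. 3 mutineers → the east bank.  (the west bank: 0O 0M; the east bank: 5O 5M)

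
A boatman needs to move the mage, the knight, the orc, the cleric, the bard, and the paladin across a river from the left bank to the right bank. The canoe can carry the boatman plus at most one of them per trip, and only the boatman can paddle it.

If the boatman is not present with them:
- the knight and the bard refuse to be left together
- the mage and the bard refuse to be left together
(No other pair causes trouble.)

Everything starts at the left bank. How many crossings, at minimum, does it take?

13

Counting alone: the boatman can take at most 1 across per trip to the right bank, so moving all 6 needs at least 6 loaded trips out, with a return between consecutive ones — at least 11 crossings.
The safety rule pushes this higher. Following every safe sequence of crossings, the most of the 6 that can be at the right bank as the canoe arrives there on crossing 11 is 5 — never all 6.
So no plan with fewer than 13 crossings exists, and this one achieves 13:
1. Boatman goes to the right bank with the bard.
2. Boatman goes back to the left bank alone.
3. Boatman goes to the right bank with the mage.
4. Boatman goes back to the left bank with the bard.
5. Boatman goes to the right bank with the knight.
6. Boatman goes back to the left bank alone.
7. Boatman goes to the right bank with the orc.
8. Boatman goes back to the left bank alone.
9. Boatman goes to the right bank with the cleric.
10. Boatman goes back to the left bank alone.
11. Boatman goes to the right bank with the paladin.
12. Boatman goes back to the left bank alone.
13. Boatman goes to the right bank with the bard.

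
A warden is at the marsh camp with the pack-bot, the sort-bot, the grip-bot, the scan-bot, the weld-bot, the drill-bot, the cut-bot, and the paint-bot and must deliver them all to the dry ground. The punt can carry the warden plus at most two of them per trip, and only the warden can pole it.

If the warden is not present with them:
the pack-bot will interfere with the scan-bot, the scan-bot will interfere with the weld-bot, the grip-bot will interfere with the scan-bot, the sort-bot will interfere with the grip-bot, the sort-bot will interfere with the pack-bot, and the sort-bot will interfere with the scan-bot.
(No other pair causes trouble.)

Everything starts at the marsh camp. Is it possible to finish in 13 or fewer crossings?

Yes — this plan uses 13 crossings (≤ 13):
1. Warden goes to the dry ground with the scan-bot and the sort-bot.
2. Warden goes back to the marsh camp with the sort-bot.
3. Warden goes to the dry ground with the grip-bot and the pack-bot.
4. Warden goes back to the marsh camp with the scan-bot.
5. Warden goes to the dry ground with the sort-bot and the weld-bot.
6. Warden goes back to the marsh camp with the sort-bot.
7. Warden goes to the dry ground with the drill-bot and the sort-bot.
8. Warden goes back to the marsh camp with the sort-bot.
9. Warden goes to the dry ground with the cut-bot and the sort-bot.
10. Warden goes back to the marsh camp with the sort-bot.
11. Warden goes to the dry ground with the paint-bot and the sort-bot.
12. Warden goes back to the marsh camp with the sort-bot.
13. Warden goes to the dry ground with the scan-bot and the sort-bot.

Yes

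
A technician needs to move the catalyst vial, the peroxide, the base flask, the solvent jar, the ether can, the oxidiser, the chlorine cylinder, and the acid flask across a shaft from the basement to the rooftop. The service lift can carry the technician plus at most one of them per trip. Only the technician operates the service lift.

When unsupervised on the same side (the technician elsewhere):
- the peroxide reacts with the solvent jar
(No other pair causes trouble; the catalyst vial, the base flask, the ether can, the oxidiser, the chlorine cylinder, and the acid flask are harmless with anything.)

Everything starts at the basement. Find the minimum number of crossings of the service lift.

15

Counting alone: the technician can take at most 1 across per trip to the rooftop, so moving all 8 needs at least 8 loaded trips out, with a return between consecutive ones — at least 15 crossings.
The plan below uses exactly 15 crossings, so it is optimal:
1. Technician goes to the rooftop with the peroxide.  [the basement: the acid flask, the base flask, the catalyst vial, the chlorine cylinder, the ether can, the oxidiser, the solvent jar | the rooftop: the peroxide]
2. Technician goes back to the basement alone.  [the basement: the acid flask, the base flask, the catalyst vial, the chlorine cylinder, the ether can, the oxidiser, the solvent jar | the rooftop: the peroxide]
3. Technician goes to the rooftop with the catalyst vial.  [the basement: the acid flask, the base flask, the chlorine cylinder, the ether can, the oxidiser, the solvent jar | the rooftop: the catalyst vial, the peroxide]
4. Technician goes back to the basement alone.  [the basement: the acid flask, the base flask, the chlorine cylinder, the ether can, the oxidiser, the solvent jar | the rooftop: the catalyst vial, the peroxide]
5. Technician goes to the rooftop with the base flask.  [the basement: the acid flask, the chlorine cylinder, the ether can, the oxidiser, the solvent jar | the rooftop: the base flask, the catalyst vial, the peroxide]
6. Technician goes back to the basement alone.  [the basement: the acid flask, the chlorine cylinder, the ether can, the oxidiser, the solvent jar | the rooftop: the base flask, the catalyst vial, the peroxide]
7. Technician goes to the rooftop with the ether can.  [the basement: the acid flask, the chlorine cylinder, the oxidiser, the solvent jar | the rooftop: the base flask, the catalyst vial, the ether can, the peroxide]
8. Technician goes back to the basement alone.  [the basement: the acid flask, the chlorine cylinder, the oxidiser, the solvent jar | the rooftop: the base flask, the catalyst vial, the ether can, the peroxide]
9. Technician goes to the rooftop with the oxidiser.  [the basement: the acid flask, the chlorine cylinder, the solvent jar | the rooftop: the base flask, the catalyst vial, the ether can, the oxidiser, the peroxide]
10. Technician goes back to the basement alone.  [the basement: the acid flask, the chlorine cylinder, the solvent jar | the rooftop: the base flask, the catalyst vial, the ether can, the oxidiser, the peroxide]
11. Technician goes to the rooftop with the chlorine cylinder.  [the basement: the acid flask, the solvent jar | the rooftop: the base flask, the catalyst vial, the chlorine cylinder, the ether can, the oxidiser, the peroxide]
12. Technician goes back to the basement alone.  [the basement: the acid flask, the solvent jar | the rooftop: the base flask, the catalyst vial, the chlorine cylinder, the ether can, the oxidiser, the peroxide]
13. Technician goes to the rooftop with the acid flask.  [the basement: the solvent jar | the rooftop: the acid flask, the base flask, the catalyst vial, the chlorine cylinder, the ether can, the oxidiser, the peroxide]
14. Technician goes back to the basement alone.  [the basement: the solvent jar | the rooftop: the acid flask, the base flask, the catalyst vial, the chlorine cylinder, the ether can, the oxidiser, the peroxide]
15. Technician goes to the rooftop with the solvent jar.  [the basement: — | the rooftop: the acid flask, the base flask, the catalyst vial, the chlorine cylinder, the ether can, the oxidiser, the peroxide, the solvent jar]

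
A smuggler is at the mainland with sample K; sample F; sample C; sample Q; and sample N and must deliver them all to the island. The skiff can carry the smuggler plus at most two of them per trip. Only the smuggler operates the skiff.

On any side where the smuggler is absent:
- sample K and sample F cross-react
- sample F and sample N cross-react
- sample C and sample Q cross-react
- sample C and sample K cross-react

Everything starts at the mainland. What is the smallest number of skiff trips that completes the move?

Counting alone: the smuggler can take at most 2 across per trip to the island, so moving all 5 needs at least 3 loaded trips out, with a return between consecutive ones — at least 5 crossings.
The safety rule pushes this higher. Following every safe sequence of crossings, the most of the 5 that can be at the island as the skiff arrives there on crossing 5 is 4 — never all 5.
So no plan with fewer than 7 crossings exists, and this one achieves 7:
1. Smuggler goes to the island with sample C and sample F.
2. Smuggler goes back to the mainland alone.
3. Smuggler goes to the island with sample K.
4. Smuggler goes back to the mainland with sample C and sample F.
5. Smuggler goes to the island with sample N and sample Q.
6. Smuggler goes back to the mainland alone.
7. Smuggler goes to the island with sample C and sample F.

7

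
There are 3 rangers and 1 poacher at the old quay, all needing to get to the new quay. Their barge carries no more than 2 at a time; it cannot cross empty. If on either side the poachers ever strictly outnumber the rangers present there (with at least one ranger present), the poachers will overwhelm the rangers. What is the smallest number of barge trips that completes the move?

5

Counting alone: each trip to the new quay takes at most 2 across and each return brings at least 1 back, so after t trips out (and t−1 returns) at most 2t − (t−1) of the 4 are across; that first reaches 4 at t = 3, so at least 5 crossings are needed.
The plan below uses exactly 5 crossings, so it is optimal:
1. 1 ranger and 1 poacher → the new quay.  (the old quay: 2R 0P; the new quay: 1R 1P)
2. 1 poacher ← the old quay.  (the old quay: 2R 1P; the new quay: 1R 0P)
3. 1 ranger and 1 poacher → the new quay.  (the old quay: 1R 0P; the new quay: 2R 1P)
4. 1 poacher ← the old quay.  (the old quay: 1R 1P; the new quay: 2R 0P)
5. 1 ranger and 1 poacher → the new quay.  (the old quay: 0R 0P; the new quay: 3R 1P)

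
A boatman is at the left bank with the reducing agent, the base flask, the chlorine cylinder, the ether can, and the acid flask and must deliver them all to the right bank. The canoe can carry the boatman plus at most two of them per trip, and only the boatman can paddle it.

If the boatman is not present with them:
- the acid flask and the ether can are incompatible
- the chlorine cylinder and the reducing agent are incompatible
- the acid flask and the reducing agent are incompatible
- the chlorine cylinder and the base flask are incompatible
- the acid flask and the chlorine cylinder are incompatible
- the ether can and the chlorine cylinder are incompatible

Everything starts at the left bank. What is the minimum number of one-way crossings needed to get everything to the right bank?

7

Counting alone: the boatman can take at most 2 across per trip to the right bank, so moving all 5 needs at least 3 loaded trips out, with a return between consecutive ones — at least 5 crossings.
The safety rule pushes this higher. Following every safe sequence of crossings, the most of the 5 that can be at the right bank as the canoe arrives there on crossing 5 is 4 — never all 5.
So no plan with fewer than 7 crossings exists, and this one achieves 7:
1. Boatman goes to the right bank with the acid flask and the chlorine cylinder.
2. Boatman goes back to the left bank with the chlorine cylinder.
3. Boatman goes to the right bank with the base flask and the chlorine cylinder.
4. Boatman goes back to the left bank with the chlorine cylinder.
5. Boatman goes to the right bank with the ether can and the reducing agent.
6. Boatman goes back to the left bank with the acid flask.
7. Boatman goes to the right bank with the acid flask and the chlorine cylinder.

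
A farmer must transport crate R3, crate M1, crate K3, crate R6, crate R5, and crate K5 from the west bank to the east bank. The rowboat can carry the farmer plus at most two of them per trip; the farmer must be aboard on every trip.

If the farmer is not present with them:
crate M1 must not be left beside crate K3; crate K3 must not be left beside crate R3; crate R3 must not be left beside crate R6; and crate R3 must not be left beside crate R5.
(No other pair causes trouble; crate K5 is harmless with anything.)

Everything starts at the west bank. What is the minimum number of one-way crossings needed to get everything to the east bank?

Counting alone: the farmer can take at most 2 across per trip to the east bank, so moving all 6 needs at least 3 loaded trips out, with a return between consecutive ones — at least 5 crossings.
The safety rule pushes this higher. Following every safe sequence of crossings, the most of the 6 that can be at the east bank as the rowboat arrives there on crossing 5 is 5 — never all 6.
So no plan with fewer than 7 crossings exists, and this one achieves 7:
1. Farmer goes to the east bank with crate M1 and crate R3.  [the west bank: crate K3, crate K5, crate R5, crate R6 | the east bank: crate M1, crate R3]
2. Farmer goes back to the west bank alone.  [the west bank: crate K3, crate K5, crate R5, crate R6 | the east bank: crate M1, crate R3]
3. Farmer goes to the east bank with crate K5.  [the west bank: crate K3, crate R5, crate R6 | the east bank: crate K5, crate M1, crate R3]
4. Farmer goes back to the west bank alone.  [the west bank: crate K3, crate R5, crate R6 | the east bank: crate K5, crate M1, crate R3]
5. Farmer goes to the east bank with crate R5 and crate R6.  [the west bank: crate K3 | the east bank: crate K5, crate M1, crate R3, crate R5, crate R6]
6. Farmer goes back to the west bank with crate R3.  [the west bank: crate K3, crate R3 | the east bank: crate K5, crate M1, crate R5, crate R6]
7. Farmer goes to the east bank with crate K3 and crate R3.  [the west bank: — | the east bank: crate K3, crate K5, crate M1, crate R3, crate R5, crate R6]

7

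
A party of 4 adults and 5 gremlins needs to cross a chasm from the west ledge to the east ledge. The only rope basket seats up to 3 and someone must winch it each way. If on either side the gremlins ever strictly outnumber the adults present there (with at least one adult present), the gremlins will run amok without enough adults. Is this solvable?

The gremlins already outnumber the adults at the west ledge before anyone moves, so the starting position itself is disallowed.

No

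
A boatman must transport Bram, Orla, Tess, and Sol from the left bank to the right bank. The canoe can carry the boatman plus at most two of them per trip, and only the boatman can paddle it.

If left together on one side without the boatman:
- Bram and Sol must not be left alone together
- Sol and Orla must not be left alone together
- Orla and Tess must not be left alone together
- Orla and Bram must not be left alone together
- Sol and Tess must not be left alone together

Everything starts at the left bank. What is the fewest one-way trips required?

5

Counting alone: the boatman can take at most 2 across per trip to the right bank, so moving all 4 needs at least 2 loaded trips out, with a return between consecutive ones — at least 3 crossings.
The safety rule pushes this higher. Following every safe sequence of crossings, the most of the 4 that can be at the right bank as the canoe arrives there on crossing 3 is 3 — never all 4.
So no plan with fewer than 5 crossings exists, and this one achieves 5:
1. Boatman goes to the right bank with Orla and Sol.
2. Boatman goes back to the left bank with Orla.
3. Boatman goes to the right bank with Bram and Tess.
4. Boatman goes back to the left bank with Sol.
5. Boatman goes to the right bank with Orla and Sol.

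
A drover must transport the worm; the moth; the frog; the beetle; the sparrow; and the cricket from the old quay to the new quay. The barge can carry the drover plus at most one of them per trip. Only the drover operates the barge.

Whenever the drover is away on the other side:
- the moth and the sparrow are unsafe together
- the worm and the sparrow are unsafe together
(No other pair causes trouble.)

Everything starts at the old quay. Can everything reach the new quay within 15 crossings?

Yes — this plan uses 13 crossings (≤ 15):
1. Drover goes to the new quay with the sparrow.  [the old quay: the beetle, the cricket, the frog, the moth, the worm | the new quay: the sparrow]
2. Drover goes back to the old quay alone.  [the old quay: the beetle, the cricket, the frog, the moth, the worm | the new quay: the sparrow]
3. Drover goes to the new quay with the worm.  [the old quay: the beetle, the cricket, the frog, the moth | the new quay: the sparrow, the worm]
4. Drover goes back to the old quay with the sparrow.  [the old quay: the beetle, the cricket, the frog, the moth, the sparrow | the new quay: the worm]
5. Drover goes to the new quay with the moth.  [the old quay: the beetle, the cricket, the frog, the sparrow | the new quay: the moth, the worm]
6. Drover goes back to the old quay alone.  [the old quay: the beetle, the cricket, the frog, the sparrow | the new quay: the moth, the worm]
7. Drover goes to the new quay with the frog.  [the old quay: the beetle, the cricket, the sparrow | the new quay: the frog, the moth, the worm]
8. Drover goes back to the old quay alone.  [the old quay: the beetle, the cricket, the sparrow | the new quay: the frog, the moth, the worm]
9. Drover goes to the new quay with the beetle.  [the old quay: the cricket, the sparrow | the new quay: the beetle, the frog, the moth, the worm]
10. Drover goes back to the old quay alone.  [the old quay: the cricket, the sparrow | the new quay: the beetle, the frog, the moth, the worm]
11. Drover goes to the new quay with the cricket.  [the old quay: the sparrow | the new quay: the beetle, the cricket, the frog, the moth, the worm]
12. Drover goes back to the old quay alone.  [the old quay: the sparrow | the new quay: the beetle, the cricket, the frog, the moth, the worm]
13. Drover goes to the new quay with the sparrow.  [the old quay: — | the new quay: the beetle, the cricket, the frog, the moth, the sparrow, the worm]

Yes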